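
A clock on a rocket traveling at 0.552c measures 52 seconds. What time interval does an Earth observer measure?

Proper time Δt₀ = 52 seconds
γ = 1/√(1 - 0.552²) = 1.1993
Δt = γΔt₀ = 1.1993 × 52 = 62.36 seconds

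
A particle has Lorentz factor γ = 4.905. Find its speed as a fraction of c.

From γ = 1/√(1 - v²/c²):
1/γ² = 1/4.905² = 0.04156
v²/c² = 1 - 0.04156 = 0.9584
v/c = √(0.9584) = 0.9790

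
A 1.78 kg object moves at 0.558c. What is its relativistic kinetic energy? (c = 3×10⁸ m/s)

γ = 1/√(1 - 0.558²) = 1.20505
γ - 1 = 0.20505
KE = (γ-1)mc² = 0.20505 × 1.78 × (3×10⁸)² = 3.285×10¹⁶ J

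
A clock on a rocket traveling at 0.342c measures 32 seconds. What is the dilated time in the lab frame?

Proper time Δt₀ = 32 seconds
γ = 1/√(1 - 0.342²) = 1.064
Δt = γΔt₀ = 1.064 × 32 = 34.05 seconds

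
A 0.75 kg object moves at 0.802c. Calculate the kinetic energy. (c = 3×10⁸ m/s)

γ = 1/√(1 - 0.802²) = 1.6741
γ - 1 = 0.6741
KE = (γ-1)mc² = 0.6741 × 0.75 × (3×10⁸)² = 4.550×10¹⁶ J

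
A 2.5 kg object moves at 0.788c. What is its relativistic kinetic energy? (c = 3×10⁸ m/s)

γ = 1/√(1 - 0.788²) = 1.62423
γ - 1 = 0.62423
KE = (γ-1)mc² = 0.62423 × 2.5 × (3×10⁸)² = 1.405×10¹⁷ J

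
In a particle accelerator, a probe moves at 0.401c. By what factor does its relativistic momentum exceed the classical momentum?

p_rel = γmv, p_class = mv
Ratio = γ = 1/√(1 - 0.401²)
= 1/√(0.839199) = 1.092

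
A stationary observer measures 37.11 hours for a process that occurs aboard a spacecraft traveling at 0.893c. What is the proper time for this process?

Dilated time Δt = 37.11 hours
γ = 1/√(1 - 0.893²) = 2.222
Δt₀ = Δt/γ = 37.11/2.222 = 16.70 hours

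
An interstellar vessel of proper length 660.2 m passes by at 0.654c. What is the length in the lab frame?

Proper length L₀ = 660.2 m
γ = 1/√(1 - 0.654²) = 1.322
L = L₀/γ = 660.2/1.322 = 499.4 m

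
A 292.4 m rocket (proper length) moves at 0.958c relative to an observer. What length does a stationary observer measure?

Proper length L₀ = 292.4 m
γ = 1/√(1 - 0.958²) = 3.487
L = L₀/γ = 292.4/3.487 = 83.85 m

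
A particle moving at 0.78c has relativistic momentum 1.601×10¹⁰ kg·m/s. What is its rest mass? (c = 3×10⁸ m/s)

γ = 1/√(1 - 0.78²) = 1.598
v = 0.78 × 3×10⁸ = 2.340×10⁸ m/s
m = p/(γv) = 1.601×10¹⁰/(1.598 × 2.340×10⁸) = 42.82 kg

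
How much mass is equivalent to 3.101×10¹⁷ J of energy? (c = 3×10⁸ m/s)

From E = mc², we get m = E/c²
c² = (3×10⁸)² = 9×10¹⁶ m²/s²
m = 3.101×10¹⁷ / 9×10¹⁶ = 3.446 kg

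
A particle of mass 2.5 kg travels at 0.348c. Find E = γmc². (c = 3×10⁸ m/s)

γ = 1/√(1 - 0.348²) = 1.0667
mc² = 2.5 × (3×10⁸)² = 2.250×10¹⁷ J
E = γmc² = 1.0667 × 2.250×10¹⁷ = 2.400×10¹⁷ J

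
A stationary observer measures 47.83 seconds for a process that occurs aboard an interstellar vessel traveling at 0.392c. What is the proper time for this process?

Dilated time Δt = 47.83 seconds
γ = 1/√(1 - 0.392²) = 1.087
Δt₀ = Δt/γ = 47.83/1.087 = 44.00 seconds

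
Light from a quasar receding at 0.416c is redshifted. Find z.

β = 0.416
(1+β)/(1-β) = 1.416/0.584 = 2.4247
√(2.4247) = 1.5571
z = 1.5571 - 1 = 0.5571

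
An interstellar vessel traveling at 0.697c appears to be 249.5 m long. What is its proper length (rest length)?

Contracted length L = 249.5 m
γ = 1/√(1 - 0.697²) = 1.39456
L₀ = γL = 1.39456 × 249.5 = 347.9 m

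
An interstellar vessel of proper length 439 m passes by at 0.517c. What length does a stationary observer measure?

Proper length L₀ = 439 m
γ = 1/√(1 - 0.517²) = 1.1682
L = L₀/γ = 439/1.1682 = 375.8 m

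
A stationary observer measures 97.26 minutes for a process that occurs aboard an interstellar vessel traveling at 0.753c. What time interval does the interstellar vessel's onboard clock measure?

Dilated time Δt = 97.26 minutes
γ = 1/√(1 - 0.753²) = 1.5197
Δt₀ = Δt/γ = 97.26/1.5197 = 64.00 minutes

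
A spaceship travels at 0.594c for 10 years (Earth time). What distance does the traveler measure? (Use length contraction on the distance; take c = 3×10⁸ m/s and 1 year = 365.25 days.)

Earth distance: d = v × t = 0.594c × 10 yr = 5.6236×10¹⁶ m
γ = 1.2431
d' = d/γ = 5.6236×10¹⁶/1.2431 = 4.524×10¹⁶ m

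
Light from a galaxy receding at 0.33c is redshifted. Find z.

β = 0.33
(1+β)/(1-β) = 1.33/0.67 = 1.985
√(1.985) = 1.4089
z = 1.4089 - 1 = 0.4089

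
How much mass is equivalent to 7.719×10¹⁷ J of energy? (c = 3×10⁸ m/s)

From E = mc², we get m = E/c²
c² = (3×10⁸)² = 9×10¹⁶ m²/s²
m = 7.719×10¹⁷ / 9×10¹⁶ = 8.577 kg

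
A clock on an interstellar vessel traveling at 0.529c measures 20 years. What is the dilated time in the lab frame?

Proper time Δt₀ = 20 years
γ = 1/√(1 - 0.529²) = 1.1784
Δt = γΔt₀ = 1.1784 × 20 = 23.57 years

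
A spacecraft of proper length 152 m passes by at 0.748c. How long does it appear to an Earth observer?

Proper length L₀ = 152 m
γ = 1/√(1 - 0.748²) = 1.507
L = L₀/γ = 152/1.507 = 100.9 m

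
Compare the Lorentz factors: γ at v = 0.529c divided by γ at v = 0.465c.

γ₁ = 1/√(1 - 0.529²) = 1.1784
γ₂ = 1/√(1 - 0.465²) = 1.1295
γ₁/γ₂ = 1.1784/1.1295 = 1.043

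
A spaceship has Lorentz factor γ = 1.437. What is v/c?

From γ = 1/√(1 - v²/c²):
1/γ² = 1/1.437² = 0.4843
v²/c² = 1 - 0.4843 = 0.5157
v/c = √(0.5157) = 0.7181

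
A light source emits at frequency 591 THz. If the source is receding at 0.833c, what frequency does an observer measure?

β = v/c = 0.833
(1-β)/(1+β) = 0.167/1.833 = 0.09111
Doppler factor = √(0.09111) = 0.3018
f_obs = 591 × 0.3018 = 178.4 THz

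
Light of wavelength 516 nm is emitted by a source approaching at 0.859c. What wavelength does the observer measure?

β = 0.859
Wavelength Doppler factor = √(0.141/1.859) = √(0.07585) = 0.2754
λ_obs = 516 × 0.2754 = 142.1 nm (blueshift)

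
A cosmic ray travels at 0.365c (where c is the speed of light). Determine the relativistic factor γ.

v/c = 0.365, so (v/c)² = 0.133225
1 - (v/c)² = 0.866775
γ = 1/√(0.866775) = 1.074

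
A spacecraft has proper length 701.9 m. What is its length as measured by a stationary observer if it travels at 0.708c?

Proper length L₀ = 701.9 m
γ = 1/√(1 - 0.708²) = 1.416
L = L₀/γ = 701.9/1.416 = 495.7 m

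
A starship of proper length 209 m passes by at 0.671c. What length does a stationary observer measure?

Proper length L₀ = 209 m
γ = 1/√(1 - 0.671²) = 1.3487
L = L₀/γ = 209/1.3487 = 155.0 m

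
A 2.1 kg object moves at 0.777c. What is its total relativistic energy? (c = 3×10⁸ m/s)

γ = 1/√(1 - 0.777²) = 1.5886
mc² = 2.1 × (3×10⁸)² = 1.890×10¹⁷ J
E = γmc² = 1.5886 × 1.890×10¹⁷ = 3.002×10¹⁷ J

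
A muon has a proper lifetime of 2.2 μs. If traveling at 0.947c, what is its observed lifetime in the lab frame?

Proper lifetime τ₀ = 2.2 μs
γ = 1/√(1 - 0.947²) = 3.113
τ = γτ₀ = 3.113 × 2.2 μs = 6.849 μs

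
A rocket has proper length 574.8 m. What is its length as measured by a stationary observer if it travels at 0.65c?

Proper length L₀ = 574.8 m
γ = 1/√(1 - 0.65²) = 1.316
L = L₀/γ = 574.8/1.316 = 436.8 m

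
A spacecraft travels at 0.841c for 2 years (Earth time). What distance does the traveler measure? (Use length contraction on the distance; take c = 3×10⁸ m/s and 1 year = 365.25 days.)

Earth distance: d = v × t = 0.841c × 2 yr = 1.592×10¹⁶ m
γ = 1.848
d' = d/γ = 1.592×10¹⁶/1.848 = 8.615×10¹⁵ m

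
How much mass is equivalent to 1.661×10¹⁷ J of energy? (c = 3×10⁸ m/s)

From E = mc², we get m = E/c²
c² = (3×10⁸)² = 9×10¹⁶ m²/s²
m = 1.661×10¹⁷ / 9×10¹⁶ = 1.846 kg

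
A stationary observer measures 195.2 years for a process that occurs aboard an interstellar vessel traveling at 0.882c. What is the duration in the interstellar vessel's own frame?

Dilated time Δt = 195.2 years
γ = 1/√(1 - 0.882²) = 2.122
Δt₀ = Δt/γ = 195.2/2.122 = 91.99 years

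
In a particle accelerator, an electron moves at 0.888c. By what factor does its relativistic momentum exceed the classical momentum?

p_rel = γmv, p_class = mv
Ratio = γ = 1/√(1 - 0.888²)
= 1/√(0.211456) = 2.175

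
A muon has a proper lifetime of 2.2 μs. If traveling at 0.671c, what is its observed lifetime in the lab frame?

Proper lifetime τ₀ = 2.2 μs
γ = 1/√(1 - 0.671²) = 1.3487
τ = γτ₀ = 1.3487 × 2.2 μs = 2.967 μs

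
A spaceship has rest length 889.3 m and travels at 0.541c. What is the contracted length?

Proper length L₀ = 889.3 m
γ = 1/√(1 - 0.541²) = 1.189
L = L₀/γ = 889.3/1.189 = 747.9 m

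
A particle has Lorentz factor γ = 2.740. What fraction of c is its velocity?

From γ = 1/√(1 - v²/c²):
1/γ² = 1/2.740² = 0.1332
v²/c² = 1 - 0.1332 = 0.8668
v/c = √(0.8668) = 0.9310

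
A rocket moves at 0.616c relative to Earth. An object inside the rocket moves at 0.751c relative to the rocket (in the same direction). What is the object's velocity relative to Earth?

u = (u' + v)/(1 + u'v/c²)
Numerator: 0.751 + 0.616 = 1.367
Denominator: 1 + 0.462616 = 1.462616
u = 1.367/1.462616 = 0.9346c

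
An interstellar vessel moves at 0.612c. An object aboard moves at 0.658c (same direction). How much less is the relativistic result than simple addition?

Classical: u' + v = 0.658 + 0.612 = 1.27c
Relativistic: u = (0.658 + 0.612)/(1 + 0.402696) = 1.27/1.402696 = 0.9054c
Difference: 1.27 - 0.9054 = 0.3646c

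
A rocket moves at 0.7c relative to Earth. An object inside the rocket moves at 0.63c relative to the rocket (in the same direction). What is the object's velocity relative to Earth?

u = (u' + v)/(1 + u'v/c²)
Numerator: 0.63 + 0.7 = 1.33
Denominator: 1 + 0.441 = 1.441
u = 1.33/1.441 = 0.9230c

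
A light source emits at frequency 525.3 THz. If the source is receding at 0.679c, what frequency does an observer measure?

β = v/c = 0.679
(1-β)/(1+β) = 0.321/1.679 = 0.191185
Doppler factor = √(0.191185) = 0.4372
f_obs = 525.3 × 0.4372 = 229.7 THz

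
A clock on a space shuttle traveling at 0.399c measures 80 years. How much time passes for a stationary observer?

Proper time Δt₀ = 80 years
γ = 1/√(1 - 0.399²) = 1.0906
Δt = γΔt₀ = 1.0906 × 80 = 87.25 years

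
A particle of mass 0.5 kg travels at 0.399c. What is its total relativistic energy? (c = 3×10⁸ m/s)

γ = 1/√(1 - 0.399²) = 1.0906
mc² = 0.5 × (3×10⁸)² = 4.500×10¹⁶ J
E = γmc² = 1.0906 × 4.500×10¹⁶ = 4.908×10¹⁶ J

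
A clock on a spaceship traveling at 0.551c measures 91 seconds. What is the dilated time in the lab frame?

Proper time Δt₀ = 91 seconds
γ = 1/√(1 - 0.551²) = 1.198
Δt = γΔt₀ = 1.198 × 91 = 109.0 seconds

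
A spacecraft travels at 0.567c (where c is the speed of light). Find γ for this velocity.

v/c = 0.567, so (v/c)² = 0.321489
1 - (v/c)² = 0.678511
γ = 1/√(0.678511) = 1.214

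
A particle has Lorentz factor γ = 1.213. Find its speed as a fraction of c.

From γ = 1/√(1 - v²/c²):
1/γ² = 1/1.213² = 0.6796
v²/c² = 1 - 0.6796 = 0.3204
v/c = √(0.3204) = 0.5660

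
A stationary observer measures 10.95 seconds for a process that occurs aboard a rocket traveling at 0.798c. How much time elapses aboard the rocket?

Dilated time Δt = 10.95 seconds
γ = 1/√(1 - 0.798²) = 1.6593
Δt₀ = Δt/γ = 10.95/1.6593 = 6.599 seconds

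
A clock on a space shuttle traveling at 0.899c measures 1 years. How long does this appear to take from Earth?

Proper time Δt₀ = 1 years
γ = 1/√(1 - 0.899²) = 2.283
Δt = γΔt₀ = 2.283 × 1 = 2.283 years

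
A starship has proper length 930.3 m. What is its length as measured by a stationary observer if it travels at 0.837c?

Proper length L₀ = 930.3 m
γ = 1/√(1 - 0.837²) = 1.8275
L = L₀/γ = 930.3/1.8275 = 509.1 m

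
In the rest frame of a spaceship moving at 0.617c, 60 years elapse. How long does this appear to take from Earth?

Proper time Δt₀ = 60 years
γ = 1/√(1 - 0.617²) = 1.2707
Δt = γΔt₀ = 1.2707 × 60 = 76.24 years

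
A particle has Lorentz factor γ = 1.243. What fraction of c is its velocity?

From γ = 1/√(1 - v²/c²):
1/γ² = 1/1.243² = 0.64723
v²/c² = 1 - 0.64723 = 0.35277
v/c = √(0.35277) = 0.5939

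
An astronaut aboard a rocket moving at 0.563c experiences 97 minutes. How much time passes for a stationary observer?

Proper time Δt₀ = 97 minutes
γ = 1/√(1 - 0.563²) = 1.210
Δt = γΔt₀ = 1.210 × 97 = 117.4 minutes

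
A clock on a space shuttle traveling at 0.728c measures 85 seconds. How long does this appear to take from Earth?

Proper time Δt₀ = 85 seconds
γ = 1/√(1 - 0.728²) = 1.459
Δt = γΔt₀ = 1.459 × 85 = 124.0 seconds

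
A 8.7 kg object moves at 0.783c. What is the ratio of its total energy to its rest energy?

E = γmc², E₀ = mc²
E/E₀ = γ = 1/√(1 - 0.783²) = 1.608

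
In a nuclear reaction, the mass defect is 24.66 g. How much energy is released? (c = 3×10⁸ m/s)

Convert mass defect: Δm = 24.66 g = 0.02466 kg
E = Δm·c² = 0.02466 × (3×10⁸)²
= 0.02466 × 9×10¹⁶ = 2.219×10¹⁵ J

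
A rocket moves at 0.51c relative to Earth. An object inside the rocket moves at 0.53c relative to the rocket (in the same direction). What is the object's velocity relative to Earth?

u = (u' + v)/(1 + u'v/c²)
Numerator: 0.53 + 0.51 = 1.04
Denominator: 1 + 0.2703 = 1.2703
u = 1.04/1.2703 = 0.8187c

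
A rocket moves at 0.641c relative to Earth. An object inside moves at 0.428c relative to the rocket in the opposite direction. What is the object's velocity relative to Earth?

Object's velocity in rocket frame is u' = -0.428c
u = (u' + v)/(1 + u'v/c²) = (v - 0.428)/(1 - 0.428·v/c²)
Numerator: 0.641 - 0.428 = 0.213
Denominator: 1 - 0.274348 = 0.725652
u = 0.213/0.725652 = 0.2935c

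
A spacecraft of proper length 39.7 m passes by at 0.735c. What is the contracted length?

Proper length L₀ = 39.7 m
γ = 1/√(1 - 0.735²) = 1.475
L = L₀/γ = 39.7/1.475 = 26.92 m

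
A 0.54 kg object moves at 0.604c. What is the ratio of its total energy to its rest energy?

E = γmc², E₀ = mc²
E/E₀ = γ = 1/√(1 - 0.604²) = 1.255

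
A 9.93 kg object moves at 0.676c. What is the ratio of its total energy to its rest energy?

E = γmc², E₀ = mc²
E/E₀ = γ = 1/√(1 - 0.676²) = 1.357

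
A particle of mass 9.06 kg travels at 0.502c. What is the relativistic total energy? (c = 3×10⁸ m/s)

γ = 1/√(1 - 0.502²) = 1.1562
mc² = 9.06 × (3×10⁸)² = 8.154×10¹⁷ J
E = γmc² = 1.1562 × 8.154×10¹⁷ = 9.428×10¹⁷ J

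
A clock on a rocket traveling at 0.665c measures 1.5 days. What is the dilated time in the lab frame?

Proper time Δt₀ = 1.5 days
γ = 1/√(1 - 0.665²) = 1.33897
Δt = γΔt₀ = 1.33897 × 1.5 = 2.008 days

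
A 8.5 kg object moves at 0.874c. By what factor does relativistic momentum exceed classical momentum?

p_rel = γmv, p_class = mv
Ratio = γ = 1/√(1 - 0.874²) = 2.058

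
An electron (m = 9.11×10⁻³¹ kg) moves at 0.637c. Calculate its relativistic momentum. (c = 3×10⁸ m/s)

γ = 1/√(1 - 0.637²) = 1.297
v = 0.637 × 3×10⁸ = 1.911×10⁸ m/s
p = γmv = 1.297 × 9.11×10⁻³¹ × 1.911×10⁸ = 2.258×10⁻²² kg·m/s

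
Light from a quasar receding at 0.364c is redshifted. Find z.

β = 0.364
(1+β)/(1-β) = 1.364/0.636 = 2.1447
√(2.1447) = 1.4645
z = 1.4645 - 1 = 0.4645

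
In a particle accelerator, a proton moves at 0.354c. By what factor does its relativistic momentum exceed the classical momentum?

p_rel = γmv, p_class = mv
Ratio = γ = 1/√(1 - 0.354²)
= 1/√(0.874684) = 1.069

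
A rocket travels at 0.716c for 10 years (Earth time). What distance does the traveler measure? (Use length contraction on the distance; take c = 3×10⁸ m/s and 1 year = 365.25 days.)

Earth distance: d = v × t = 0.716c × 10 yr = 6.7786×10¹⁶ m
γ = 1.4325
d' = d/γ = 6.7786×10¹⁶/1.4325 = 4.732×10¹⁶ m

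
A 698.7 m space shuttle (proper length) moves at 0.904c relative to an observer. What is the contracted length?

Proper length L₀ = 698.7 m
γ = 1/√(1 - 0.904²) = 2.339
L = L₀/γ = 698.7/2.339 = 298.7 m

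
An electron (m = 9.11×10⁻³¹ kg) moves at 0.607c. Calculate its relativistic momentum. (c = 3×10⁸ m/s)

γ = 1/√(1 - 0.607²) = 1.258
v = 0.607 × 3×10⁸ = 1.821×10⁸ m/s
p = γmv = 1.258 × 9.11×10⁻³¹ × 1.821×10⁸ = 2.087×10⁻²² kg·m/s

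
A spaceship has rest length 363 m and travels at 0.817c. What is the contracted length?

Proper length L₀ = 363 m
γ = 1/√(1 - 0.817²) = 1.734
L = L₀/γ = 363/1.734 = 209.3 m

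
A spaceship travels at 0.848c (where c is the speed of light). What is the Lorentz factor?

v/c = 0.848, so (v/c)² = 0.719104
1 - (v/c)² = 0.280896
γ = 1/√(0.280896) = 1.887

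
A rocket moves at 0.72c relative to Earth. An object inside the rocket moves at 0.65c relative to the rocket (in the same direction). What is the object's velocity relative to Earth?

u = (u' + v)/(1 + u'v/c²)
Numerator: 0.65 + 0.72 = 1.37
Denominator: 1 + 0.468 = 1.468
u = 1.37/1.468 = 0.9332c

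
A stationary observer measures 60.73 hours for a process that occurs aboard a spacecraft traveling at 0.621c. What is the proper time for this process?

Dilated time Δt = 60.73 hours
γ = 1/√(1 - 0.621²) = 1.2758
Δt₀ = Δt/γ = 60.73/1.2758 = 47.60 hours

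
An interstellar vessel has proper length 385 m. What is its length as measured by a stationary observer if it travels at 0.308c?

Proper length L₀ = 385 m
γ = 1/√(1 - 0.308²) = 1.051
L = L₀/γ = 385/1.051 = 366.3 m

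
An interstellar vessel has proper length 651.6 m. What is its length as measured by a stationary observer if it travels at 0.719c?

Proper length L₀ = 651.6 m
γ = 1/√(1 - 0.719²) = 1.4388
L = L₀/γ = 651.6/1.4388 = 452.9 m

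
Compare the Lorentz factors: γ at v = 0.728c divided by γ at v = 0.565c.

γ₁ = 1/√(1 - 0.728²) = 1.4586
γ₂ = 1/√(1 - 0.565²) = 1.2120
γ₁/γ₂ = 1.4586/1.2120 = 1.203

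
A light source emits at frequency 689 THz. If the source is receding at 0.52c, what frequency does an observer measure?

β = v/c = 0.52
(1-β)/(1+β) = 0.48/1.52 = 0.3158
Doppler factor = √(0.3158) = 0.5620
f_obs = 689 × 0.5620 = 387.2 THz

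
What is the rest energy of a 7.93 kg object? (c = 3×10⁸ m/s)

c² = (3×10⁸)² = 9.000×10¹⁶ m²/s²
E₀ = mc² = 7.93 × 9.000×10¹⁶ = 7.137×10¹⁷ J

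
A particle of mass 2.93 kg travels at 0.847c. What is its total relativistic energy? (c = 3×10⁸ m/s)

γ = 1/√(1 - 0.847²) = 1.88114
mc² = 2.93 × (3×10⁸)² = 2.637×10¹⁷ J
E = γmc² = 1.88114 × 2.637×10¹⁷ = 4.961×10¹⁷ J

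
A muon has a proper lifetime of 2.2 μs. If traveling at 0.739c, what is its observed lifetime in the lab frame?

Proper lifetime τ₀ = 2.2 μs
γ = 1/√(1 - 0.739²) = 1.48433
τ = γτ₀ = 1.48433 × 2.2 μs = 3.266 μs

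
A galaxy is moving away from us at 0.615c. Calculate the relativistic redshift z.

β = 0.615
(1+β)/(1-β) = 1.615/0.385 = 4.195
√(4.195) = 2.048
z = 2.048 - 1 = 1.048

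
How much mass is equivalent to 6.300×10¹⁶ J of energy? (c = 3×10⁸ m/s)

From E = mc², we get m = E/c²
c² = (3×10⁸)² = 9×10¹⁶ m²/s²
m = 6.300×10¹⁶ / 9×10¹⁶ = 0.7000 kg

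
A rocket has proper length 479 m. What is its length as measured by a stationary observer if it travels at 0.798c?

Proper length L₀ = 479 m
γ = 1/√(1 - 0.798²) = 1.659
L = L₀/γ = 479/1.659 = 288.7 m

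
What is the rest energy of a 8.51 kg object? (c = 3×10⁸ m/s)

c² = (3×10⁸)² = 9.000×10¹⁶ m²/s²
E₀ = mc² = 8.51 × 9.000×10¹⁶ = 7.659×10¹⁷ J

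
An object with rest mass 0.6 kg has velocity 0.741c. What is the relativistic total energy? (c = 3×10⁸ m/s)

γ = 1/√(1 - 0.741²) = 1.4892
mc² = 0.6 × (3×10⁸)² = 5.400×10¹⁶ J
E = γmc² = 1.4892 × 5.400×10¹⁶ = 8.042×10¹⁶ J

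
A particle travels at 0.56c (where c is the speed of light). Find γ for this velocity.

v/c = 0.56, so (v/c)² = 0.3136
1 - (v/c)² = 0.6864
γ = 1/√(0.6864) = 1.207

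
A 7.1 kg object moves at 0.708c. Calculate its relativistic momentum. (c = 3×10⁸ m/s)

γ = 1/√(1 - 0.708²) = 1.416
v = 0.708 × 3×10⁸ = 2.124×10⁸ m/s
p = γmv = 1.416 × 7.1 × 2.124×10⁸ = 2.135×10⁹ kg·m/s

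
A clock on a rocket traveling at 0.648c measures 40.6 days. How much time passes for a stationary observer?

Proper time Δt₀ = 40.6 days
γ = 1/√(1 - 0.648²) = 1.313
Δt = γΔt₀ = 1.313 × 40.6 = 53.31 days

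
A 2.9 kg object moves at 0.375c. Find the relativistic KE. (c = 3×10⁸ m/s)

γ = 1/√(1 - 0.375²) = 1.07872
γ - 1 = 0.07872
KE = (γ-1)mc² = 0.07872 × 2.9 × (3×10⁸)² = 2.055×10¹⁶ J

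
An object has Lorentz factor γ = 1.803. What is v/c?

From γ = 1/√(1 - v²/c²):
1/γ² = 1/1.803² = 0.3076
v²/c² = 1 - 0.3076 = 0.6924
v/c = √(0.6924) = 0.8321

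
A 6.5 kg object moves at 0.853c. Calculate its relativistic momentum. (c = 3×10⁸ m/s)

γ = 1/√(1 - 0.853²) = 1.916
v = 0.853 × 3×10⁸ = 2.559×10⁸ m/s
p = γmv = 1.916 × 6.5 × 2.559×10⁸ = 3.187×10⁹ kg·m/s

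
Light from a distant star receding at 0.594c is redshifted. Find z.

β = 0.594
(1+β)/(1-β) = 1.594/0.406 = 3.926
√(3.926) = 1.9814
z = 1.9814 - 1 = 0.9814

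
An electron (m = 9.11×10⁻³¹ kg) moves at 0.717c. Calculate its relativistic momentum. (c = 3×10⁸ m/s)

γ = 1/√(1 - 0.717²) = 1.4346
v = 0.717 × 3×10⁸ = 2.151×10⁸ m/s
p = γmv = 1.4346 × 9.11×10⁻³¹ × 2.151×10⁸ = 2.811×10⁻²² kg·m/s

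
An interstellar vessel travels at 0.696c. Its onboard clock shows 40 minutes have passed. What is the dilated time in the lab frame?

Proper time Δt₀ = 40 minutes
γ = 1/√(1 - 0.696²) = 1.3927
Δt = γΔt₀ = 1.3927 × 40 = 55.71 minutes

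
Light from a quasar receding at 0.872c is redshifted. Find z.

β = 0.872
(1+β)/(1-β) = 1.872/0.128 = 14.625
√(14.625) = 3.824
z = 3.824 - 1 = 2.824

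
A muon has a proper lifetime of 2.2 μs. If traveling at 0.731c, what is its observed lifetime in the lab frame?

Proper lifetime τ₀ = 2.2 μs
γ = 1/√(1 - 0.731²) = 1.4655
τ = γτ₀ = 1.4655 × 2.2 μs = 3.224 μs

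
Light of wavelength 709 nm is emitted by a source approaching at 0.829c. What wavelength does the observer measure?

β = 0.829
Wavelength Doppler factor = √(0.171/1.829) = √(0.09349) = 0.3058
λ_obs = 709 × 0.3058 = 216.8 nm (blueshift)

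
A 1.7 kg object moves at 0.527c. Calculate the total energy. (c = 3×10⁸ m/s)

γ = 1/√(1 - 0.527²) = 1.1767
mc² = 1.7 × (3×10⁸)² = 1.530×10¹⁷ J
E = γmc² = 1.1767 × 1.530×10¹⁷ = 1.800×10¹⁷ J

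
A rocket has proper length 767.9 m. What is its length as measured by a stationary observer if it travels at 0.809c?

Proper length L₀ = 767.9 m
γ = 1/√(1 - 0.809²) = 1.701
L = L₀/γ = 767.9/1.701 = 451.4 m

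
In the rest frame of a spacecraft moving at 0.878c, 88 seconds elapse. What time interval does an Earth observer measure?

Proper time Δt₀ = 88 seconds
γ = 1/√(1 - 0.878²) = 2.089
Δt = γΔt₀ = 2.089 × 88 = 183.8 seconds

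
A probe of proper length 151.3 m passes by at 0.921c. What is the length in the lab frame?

Proper length L₀ = 151.3 m
γ = 1/√(1 - 0.921²) = 2.567
L = L₀/γ = 151.3/2.567 = 58.94 m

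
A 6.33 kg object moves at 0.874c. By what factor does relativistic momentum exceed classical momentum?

p_rel = γmv, p_class = mv
Ratio = γ = 1/√(1 - 0.874²) = 2.058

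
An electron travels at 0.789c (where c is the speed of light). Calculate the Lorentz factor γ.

v/c = 0.789, so (v/c)² = 0.622521
1 - (v/c)² = 0.377479
γ = 1/√(0.377479) = 1.628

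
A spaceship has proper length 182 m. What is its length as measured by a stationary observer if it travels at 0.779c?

Proper length L₀ = 182 m
γ = 1/√(1 - 0.779²) = 1.595
L = L₀/γ = 182/1.595 = 114.1 m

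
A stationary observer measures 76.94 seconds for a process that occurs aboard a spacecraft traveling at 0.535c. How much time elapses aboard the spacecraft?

Dilated time Δt = 76.94 seconds
γ = 1/√(1 - 0.535²) = 1.18364
Δt₀ = Δt/γ = 76.94/1.18364 = 65.00 seconds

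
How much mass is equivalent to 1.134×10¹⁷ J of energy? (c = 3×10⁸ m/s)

From E = mc², we get m = E/c²
c² = (3×10⁸)² = 9×10¹⁶ m²/s²
m = 1.134×10¹⁷ / 9×10¹⁶ = 1.260 kg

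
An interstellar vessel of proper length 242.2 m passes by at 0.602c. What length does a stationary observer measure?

Proper length L₀ = 242.2 m
γ = 1/√(1 - 0.602²) = 1.2524
L = L₀/γ = 242.2/1.2524 = 193.4 m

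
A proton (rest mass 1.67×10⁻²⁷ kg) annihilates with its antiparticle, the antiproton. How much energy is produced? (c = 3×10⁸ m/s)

Both particles have the same rest mass, so total mass = 2m
E = 2m·c² = 2 × 1.67×10⁻²⁷ × (3×10⁸)²
= 2 × 1.67×10⁻²⁷ × 9×10¹⁶
= 3.006×10⁻¹⁰ J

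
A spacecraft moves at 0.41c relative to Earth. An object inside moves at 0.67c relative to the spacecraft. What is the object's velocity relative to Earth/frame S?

u = (u' + v)/(1 + u'v/c²)
Numerator: 0.67 + 0.41 = 1.08
Denominator: 1 + 0.2747 = 1.2747
u = 1.08/1.2747 = 0.8473c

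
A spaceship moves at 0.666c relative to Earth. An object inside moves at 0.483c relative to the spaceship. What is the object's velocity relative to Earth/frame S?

u = (u' + v)/(1 + u'v/c²)
Numerator: 0.483 + 0.666 = 1.149
Denominator: 1 + 0.321678 = 1.321678
u = 1.149/1.321678 = 0.8693c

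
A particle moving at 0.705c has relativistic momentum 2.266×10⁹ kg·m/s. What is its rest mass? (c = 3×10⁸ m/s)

γ = 1/√(1 - 0.705²) = 1.41002
v = 0.705 × 3×10⁸ = 2.115×10⁸ m/s
m = p/(γv) = 2.266×10⁹/(1.41002 × 2.115×10⁸) = 7.598 kg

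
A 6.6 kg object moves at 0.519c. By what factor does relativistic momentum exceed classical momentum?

p_rel = γmv, p_class = mv
Ratio = γ = 1/√(1 - 0.519²) = 1.170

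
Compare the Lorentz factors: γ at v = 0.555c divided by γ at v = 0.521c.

γ₁ = 1/√(1 - 0.555²) = 1.202
γ₂ = 1/√(1 - 0.521²) = 1.172
γ₁/γ₂ = 1.202/1.172 = 1.026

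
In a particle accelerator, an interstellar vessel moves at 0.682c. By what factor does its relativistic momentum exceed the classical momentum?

p_rel = γmv, p_class = mv
Ratio = γ = 1/√(1 - 0.682²)
= 1/√(0.534876) = 1.367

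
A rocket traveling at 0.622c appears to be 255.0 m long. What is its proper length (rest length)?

Contracted length L = 255.0 m
γ = 1/√(1 - 0.622²) = 1.2771
L₀ = γL = 1.2771 × 255.0 = 325.7 m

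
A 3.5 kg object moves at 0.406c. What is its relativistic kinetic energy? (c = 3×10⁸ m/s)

γ = 1/√(1 - 0.406²) = 1.09424
γ - 1 = 0.09424
KE = (γ-1)mc² = 0.09424 × 3.5 × (3×10⁸)² = 2.969×10¹⁶ J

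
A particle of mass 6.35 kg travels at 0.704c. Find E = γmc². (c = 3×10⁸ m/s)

γ = 1/√(1 - 0.704²) = 1.408
mc² = 6.35 × (3×10⁸)² = 5.715×10¹⁷ J
E = γmc² = 1.408 × 5.715×10¹⁷ = 8.047×10¹⁷ J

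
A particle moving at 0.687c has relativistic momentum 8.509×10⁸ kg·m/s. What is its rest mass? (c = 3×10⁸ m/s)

γ = 1/√(1 - 0.687²) = 1.376
v = 0.687 × 3×10⁸ = 2.061×10⁸ m/s
m = p/(γv) = 8.509×10⁸/(1.376 × 2.061×10⁸) = 3.000 kg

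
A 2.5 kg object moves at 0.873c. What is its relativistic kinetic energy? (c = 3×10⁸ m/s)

γ = 1/√(1 - 0.873²) = 2.050
γ - 1 = 1.050
KE = (γ-1)mc² = 1.050 × 2.5 × (3×10⁸)² = 2.363×10¹⁷ J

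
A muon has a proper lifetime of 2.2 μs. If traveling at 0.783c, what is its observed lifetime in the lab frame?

Proper lifetime τ₀ = 2.2 μs
γ = 1/√(1 - 0.783²) = 1.6077
τ = γτ₀ = 1.6077 × 2.2 μs = 3.537 μs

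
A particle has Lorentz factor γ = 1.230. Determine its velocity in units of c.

From γ = 1/√(1 - v²/c²):
1/γ² = 1/1.230² = 0.66098
v²/c² = 1 - 0.66098 = 0.33902
v/c = √(0.33902) = 0.5823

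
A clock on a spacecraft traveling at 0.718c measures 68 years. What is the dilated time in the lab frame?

Proper time Δt₀ = 68 years
γ = 1/√(1 - 0.718²) = 1.4367
Δt = γΔt₀ = 1.4367 × 68 = 97.70 years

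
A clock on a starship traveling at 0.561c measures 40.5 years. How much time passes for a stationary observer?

Proper time Δt₀ = 40.5 years
γ = 1/√(1 - 0.561²) = 1.208
Δt = γΔt₀ = 1.208 × 40.5 = 48.92 years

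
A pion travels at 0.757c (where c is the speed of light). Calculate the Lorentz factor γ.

v/c = 0.757, so (v/c)² = 0.573049
1 - (v/c)² = 0.426951
γ = 1/√(0.426951) = 1.530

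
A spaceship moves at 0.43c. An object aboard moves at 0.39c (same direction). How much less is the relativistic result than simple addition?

Classical: u' + v = 0.39 + 0.43 = 0.82c
Relativistic: u = (0.39 + 0.43)/(1 + 0.1677) = 0.82/1.1677 = 0.7022c
Difference: 0.82 - 0.7022 = 0.1178c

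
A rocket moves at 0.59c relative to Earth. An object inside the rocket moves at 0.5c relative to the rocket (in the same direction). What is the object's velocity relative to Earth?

u = (u' + v)/(1 + u'v/c²)
Numerator: 0.5 + 0.59 = 1.09
Denominator: 1 + 0.295 = 1.295
u = 1.09/1.295 = 0.8417c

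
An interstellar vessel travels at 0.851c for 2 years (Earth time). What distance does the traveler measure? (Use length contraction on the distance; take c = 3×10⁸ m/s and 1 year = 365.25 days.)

Earth distance: d = v × t = 0.851c × 2 yr = 1.6113×10¹⁶ m
γ = 1.9042
d' = d/γ = 1.6113×10¹⁶/1.9042 = 8.462×10¹⁵ m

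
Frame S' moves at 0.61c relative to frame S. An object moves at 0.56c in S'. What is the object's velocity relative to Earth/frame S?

u = (u' + v)/(1 + u'v/c²)
Numerator: 0.56 + 0.61 = 1.17
Denominator: 1 + 0.3416 = 1.3416
u = 1.17/1.3416 = 0.8721c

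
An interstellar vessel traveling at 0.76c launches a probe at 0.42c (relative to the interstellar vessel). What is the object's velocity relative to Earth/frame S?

u = (u' + v)/(1 + u'v/c²)
Numerator: 0.42 + 0.76 = 1.18
Denominator: 1 + 0.3192 = 1.3192
u = 1.18/1.3192 = 0.8945c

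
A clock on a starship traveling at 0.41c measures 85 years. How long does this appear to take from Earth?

Proper time Δt₀ = 85 years
γ = 1/√(1 - 0.41²) = 1.0964
Δt = γΔt₀ = 1.0964 × 85 = 93.19 years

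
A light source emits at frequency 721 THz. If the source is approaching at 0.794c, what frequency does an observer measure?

β = v/c = 0.794
(1+β)/(1-β) = 1.794/0.206 = 8.709
Doppler factor = √(8.709) = 2.951
f_obs = 721 × 2.951 = 2128 THz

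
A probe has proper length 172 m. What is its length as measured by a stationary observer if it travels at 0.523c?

Proper length L₀ = 172 m
γ = 1/√(1 - 0.523²) = 1.173
L = L₀/γ = 172/1.173 = 146.6 m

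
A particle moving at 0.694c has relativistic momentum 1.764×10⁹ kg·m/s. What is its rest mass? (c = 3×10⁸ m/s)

γ = 1/√(1 - 0.694²) = 1.389
v = 0.694 × 3×10⁸ = 2.082×10⁸ m/s
m = p/(γv) = 1.764×10⁹/(1.389 × 2.082×10⁸) = 6.100 kg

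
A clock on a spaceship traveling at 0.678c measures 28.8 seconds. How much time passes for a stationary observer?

Proper time Δt₀ = 28.8 seconds
γ = 1/√(1 - 0.678²) = 1.3604
Δt = γΔt₀ = 1.3604 × 28.8 = 39.18 seconds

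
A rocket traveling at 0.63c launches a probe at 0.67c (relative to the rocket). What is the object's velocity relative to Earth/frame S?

u = (u' + v)/(1 + u'v/c²)
Numerator: 0.67 + 0.63 = 1.3
Denominator: 1 + 0.4221 = 1.4221
u = 1.3/1.4221 = 0.9141c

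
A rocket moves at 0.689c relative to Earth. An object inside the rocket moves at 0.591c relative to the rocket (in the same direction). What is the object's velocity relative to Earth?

u = (u' + v)/(1 + u'v/c²)
Numerator: 0.591 + 0.689 = 1.28
Denominator: 1 + 0.407199 = 1.407199
u = 1.28/1.407199 = 0.9096c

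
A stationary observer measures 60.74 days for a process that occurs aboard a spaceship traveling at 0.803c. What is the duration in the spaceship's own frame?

Dilated time Δt = 60.74 days
γ = 1/√(1 - 0.803²) = 1.678
Δt₀ = Δt/γ = 60.74/1.678 = 36.20 days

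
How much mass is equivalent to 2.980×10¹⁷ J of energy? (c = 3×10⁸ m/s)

From E = mc², we get m = E/c²
c² = (3×10⁸)² = 9×10¹⁶ m²/s²
m = 2.980×10¹⁷ / 9×10¹⁶ = 3.311 kg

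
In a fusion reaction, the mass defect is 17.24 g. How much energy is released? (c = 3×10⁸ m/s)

Convert mass defect: Δm = 17.24 g = 0.01724 kg
E = Δm·c² = 0.01724 × (3×10⁸)²
= 0.01724 × 9×10¹⁶ = 1.552×10¹⁵ J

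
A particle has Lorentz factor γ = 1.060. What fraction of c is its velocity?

From γ = 1/√(1 - v²/c²):
1/γ² = 1/1.060² = 0.8900
v²/c² = 1 - 0.8900 = 0.1100
v/c = √(0.1100) = 0.3317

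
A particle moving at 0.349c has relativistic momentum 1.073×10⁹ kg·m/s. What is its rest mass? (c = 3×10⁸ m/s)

γ = 1/√(1 - 0.349²) = 1.0671
v = 0.349 × 3×10⁸ = 1.047×10⁸ m/s
m = p/(γv) = 1.073×10⁹/(1.0671 × 1.047×10⁸) = 9.604 kg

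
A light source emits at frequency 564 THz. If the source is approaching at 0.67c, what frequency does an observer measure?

β = v/c = 0.67
(1+β)/(1-β) = 1.67/0.33 = 5.061
Doppler factor = √(5.061) = 2.250
f_obs = 564 × 2.250 = 1269 THz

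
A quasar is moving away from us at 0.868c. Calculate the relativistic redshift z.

β = 0.868
(1+β)/(1-β) = 1.868/0.132 = 14.15
√(14.15) = 3.762
z = 3.762 - 1 = 2.762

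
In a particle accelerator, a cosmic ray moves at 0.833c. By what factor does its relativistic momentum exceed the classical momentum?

p_rel = γmv, p_class = mv
Ratio = γ = 1/√(1 - 0.833²)
= 1/√(0.306111) = 1.807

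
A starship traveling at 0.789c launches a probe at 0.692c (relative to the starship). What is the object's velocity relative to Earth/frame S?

u = (u' + v)/(1 + u'v/c²)
Numerator: 0.692 + 0.789 = 1.481
Denominator: 1 + 0.545988 = 1.545988
u = 1.481/1.545988 = 0.9580c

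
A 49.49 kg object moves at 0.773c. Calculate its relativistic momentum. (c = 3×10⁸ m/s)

γ = 1/√(1 - 0.773²) = 1.576
v = 0.773 × 3×10⁸ = 2.319×10⁸ m/s
p = γmv = 1.576 × 49.49 × 2.319×10⁸ = 1.809×10¹⁰ kg·m/s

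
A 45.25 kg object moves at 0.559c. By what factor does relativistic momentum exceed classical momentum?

p_rel = γmv, p_class = mv
Ratio = γ = 1/√(1 - 0.559²) = 1.206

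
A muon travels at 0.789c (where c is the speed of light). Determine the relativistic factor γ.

v/c = 0.789, so (v/c)² = 0.622521
1 - (v/c)² = 0.377479
γ = 1/√(0.377479) = 1.628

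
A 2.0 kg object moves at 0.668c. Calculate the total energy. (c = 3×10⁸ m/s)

γ = 1/√(1 - 0.668²) = 1.344
mc² = 2.0 × (3×10⁸)² = 1.800×10¹⁷ J
E = γmc² = 1.344 × 1.800×10¹⁷ = 2.419×10¹⁷ J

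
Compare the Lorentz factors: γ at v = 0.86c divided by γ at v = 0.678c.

γ₁ = 1/√(1 - 0.86²) = 1.95965
γ₂ = 1/√(1 - 0.678²) = 1.36043
γ₁/γ₂ = 1.95965/1.36043 = 1.440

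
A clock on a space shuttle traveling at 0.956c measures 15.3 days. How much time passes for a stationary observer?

Proper time Δt₀ = 15.3 days
γ = 1/√(1 - 0.956²) = 3.4087
Δt = γΔt₀ = 3.4087 × 15.3 = 52.15 days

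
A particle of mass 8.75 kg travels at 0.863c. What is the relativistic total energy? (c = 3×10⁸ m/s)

γ = 1/√(1 - 0.863²) = 1.9794
mc² = 8.75 × (3×10⁸)² = 7.875×10¹⁷ J
E = γmc² = 1.9794 × 7.875×10¹⁷ = 1.559×10¹⁸ J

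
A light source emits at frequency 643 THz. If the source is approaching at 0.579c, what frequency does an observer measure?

β = v/c = 0.579
(1+β)/(1-β) = 1.579/0.421 = 3.751
Doppler factor = √(3.751) = 1.937
f_obs = 643 × 1.937 = 1245 THz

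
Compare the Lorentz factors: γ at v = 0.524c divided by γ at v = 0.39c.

γ₁ = 1/√(1 - 0.524²) = 1.174
γ₂ = 1/√(1 - 0.39²) = 1.086
γ₁/γ₂ = 1.174/1.086 = 1.081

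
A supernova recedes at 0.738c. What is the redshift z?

β = 0.738
(1+β)/(1-β) = 1.738/0.262 = 6.634
√(6.634) = 2.576
z = 2.576 - 1 = 1.576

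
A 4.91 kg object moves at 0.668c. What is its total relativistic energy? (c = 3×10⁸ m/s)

γ = 1/√(1 - 0.668²) = 1.3438
mc² = 4.91 × (3×10⁸)² = 4.419×10¹⁷ J
E = γmc² = 1.3438 × 4.419×10¹⁷ = 5.938×10¹⁷ J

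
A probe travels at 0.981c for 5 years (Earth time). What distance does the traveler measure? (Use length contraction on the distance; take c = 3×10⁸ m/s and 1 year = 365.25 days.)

Earth distance: d = v × t = 0.981c × 5 yr = 4.6437×10¹⁶ m
γ = 5.1544
d' = d/γ = 4.6437×10¹⁶/5.1544 = 9.009×10¹⁵ m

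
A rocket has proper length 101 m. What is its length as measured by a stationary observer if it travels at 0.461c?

Proper length L₀ = 101 m
γ = 1/√(1 - 0.461²) = 1.1269
L = L₀/γ = 101/1.1269 = 89.63 m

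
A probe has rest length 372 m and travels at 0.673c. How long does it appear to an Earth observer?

Proper length L₀ = 372 m
γ = 1/√(1 - 0.673²) = 1.352
L = L₀/γ = 372/1.352 = 275.1 m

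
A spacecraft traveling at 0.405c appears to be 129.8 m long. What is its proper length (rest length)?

Contracted length L = 129.8 m
γ = 1/√(1 - 0.405²) = 1.094
L₀ = γL = 1.094 × 129.8 = 142.0 m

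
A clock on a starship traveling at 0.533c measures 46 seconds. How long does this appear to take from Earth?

Proper time Δt₀ = 46 seconds
γ = 1/√(1 - 0.533²) = 1.182
Δt = γΔt₀ = 1.182 × 46 = 54.37 seconds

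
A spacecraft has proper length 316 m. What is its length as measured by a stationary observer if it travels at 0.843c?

Proper length L₀ = 316 m
γ = 1/√(1 - 0.843²) = 1.859
L = L₀/γ = 316/1.859 = 170.0 m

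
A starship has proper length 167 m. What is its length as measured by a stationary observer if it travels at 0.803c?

Proper length L₀ = 167 m
γ = 1/√(1 - 0.803²) = 1.6779
L = L₀/γ = 167/1.6779 = 99.53 m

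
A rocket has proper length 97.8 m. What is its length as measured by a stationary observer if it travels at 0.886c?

Proper length L₀ = 97.8 m
γ = 1/√(1 - 0.886²) = 2.1566
L = L₀/γ = 97.8/2.1566 = 45.35 m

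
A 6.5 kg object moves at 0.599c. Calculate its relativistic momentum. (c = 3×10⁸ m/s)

γ = 1/√(1 - 0.599²) = 1.249
v = 0.599 × 3×10⁸ = 1.797×10⁸ m/s
p = γmv = 1.249 × 6.5 × 1.797×10⁸ = 1.459×10⁹ kg·m/s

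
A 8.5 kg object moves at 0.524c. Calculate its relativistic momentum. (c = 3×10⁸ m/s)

γ = 1/√(1 - 0.524²) = 1.174
v = 0.524 × 3×10⁸ = 1.572×10⁸ m/s
p = γmv = 1.174 × 8.5 × 1.572×10⁸ = 1.569×10⁹ kg·m/s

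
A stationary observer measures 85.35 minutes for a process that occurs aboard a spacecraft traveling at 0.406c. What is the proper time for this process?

Dilated time Δt = 85.35 minutes
γ = 1/√(1 - 0.406²) = 1.0942
Δt₀ = Δt/γ = 85.35/1.0942 = 78.00 minutes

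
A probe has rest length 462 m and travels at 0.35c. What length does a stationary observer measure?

Proper length L₀ = 462 m
γ = 1/√(1 - 0.35²) = 1.0675
L = L₀/γ = 462/1.0675 = 432.8 m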